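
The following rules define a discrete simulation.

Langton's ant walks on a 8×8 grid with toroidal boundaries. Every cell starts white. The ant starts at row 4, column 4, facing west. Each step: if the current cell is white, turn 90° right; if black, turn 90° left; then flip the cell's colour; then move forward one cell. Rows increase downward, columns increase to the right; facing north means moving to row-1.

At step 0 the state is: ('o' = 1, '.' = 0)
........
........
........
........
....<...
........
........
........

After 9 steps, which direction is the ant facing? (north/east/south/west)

south

0) ........
........
........
........
....<...
........
........
........
1) ........
........
........
....^...
....o...
........
........
........
2) ........
........
........
....o>..
....o...
........
........
........
3) ........
........
........
....oo..
....ov..
........
........
........
4) ........
........
........
....oo..
....<o..
........
........
........
5) ........
........
........
....oo..
.....o..
....v...
........
........
6) ........
........
........
....oo..
.....o..
...<o...
........
........
7) ........
........
........
....oo..
...^.o..
...oo...
........
........
8) ........
........
........
....oo..
...o>o..
...oo...
........
........
9) ........
........
........
....oo..
...ooo..
...ov...
........
........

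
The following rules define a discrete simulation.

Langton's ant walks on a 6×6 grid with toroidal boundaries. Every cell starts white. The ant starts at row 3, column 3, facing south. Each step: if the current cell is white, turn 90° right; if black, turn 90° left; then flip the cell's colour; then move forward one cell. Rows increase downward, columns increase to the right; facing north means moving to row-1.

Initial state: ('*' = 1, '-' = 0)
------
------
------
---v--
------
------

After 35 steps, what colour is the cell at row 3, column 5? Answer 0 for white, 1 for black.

gen 0: ------
------
------
---v--
------
------
gen 1: ------
------
------
--<*--
------
------
gen 2: ------
------
--^---
--**--
------
------
gen 3: ------
------
--*>--
--**--
------
------
gen 4: ------
------
--**--
--*v--
------
------
gen 5: ------
------
--**--
--*->-
------
------
gen 6: ------
------
--**--
--*-*-
----v-
------
gen 7: ------
------
--**--
--*-*-
---<*-
------
gen 8: ------
------
--**--
--*^*-
---**-
------
gen 9: ------
------
--**--
--**>-
---**-
------
gen 10: ------
------
--**^-
--**--
---**-
------
gen 11: ------
------
--***>
--**--
---**-
------
gen 12: ------
------
--****
--**-v
---**-
------
gen 13: ------
------
--****
--**<*
---**-
------
gen 14: ------
------
--**^*
--****
---**-
------
gen 15: ------
------
--*<-*
--****
---**-
------
gen 16: ------
------
--*--*
--*v**
---**-
------
gen 17: ------
------
--*--*
--*->*
---**-
------
gen 18: ------
------
--*-^*
--*--*
---**-
------
gen 19: ------
------
--*-*>
--*--*
---**-
------
gen 20: ------
-----^
--*-*-
--*--*
---**-
------
gen 21: ------
>----*
--*-*-
--*--*
---**-
------
gen 22: ------
*----*
v-*-*-
--*--*
---**-
------
gen 23: ------
*----*
*-*-*<
--*--*
---**-
------
gen 24: ------
*----^
*-*-**
--*--*
---**-
------
gen 25: ------
*---<-
*-*-**
--*--*
---**-
------
gen 26: ----^-
*---*-
*-*-**
--*--*
---**-
------
gen 27: ----*>
*---*-
*-*-**
--*--*
---**-
------
gen 28: ----**
*---*v
*-*-**
--*--*
---**-
------
gen 29: ----**
*---<*
*-*-**
--*--*
---**-
------
gen 30: ----**
*----*
*-*-v*
--*--*
---**-
------
gen 31: ----**
*----*
*-*-->
--*--*
---**-
------
gen 32: ----**
*----^
*-*---
--*--*
---**-
------
gen 33: ----**
*---<-
*-*---
--*--*
---**-
------
gen 34: ----^*
*---*-
*-*---
--*--*
---**-
------
gen 35: ---<-*
*---*-
*-*---
--*--*
---**-
------

1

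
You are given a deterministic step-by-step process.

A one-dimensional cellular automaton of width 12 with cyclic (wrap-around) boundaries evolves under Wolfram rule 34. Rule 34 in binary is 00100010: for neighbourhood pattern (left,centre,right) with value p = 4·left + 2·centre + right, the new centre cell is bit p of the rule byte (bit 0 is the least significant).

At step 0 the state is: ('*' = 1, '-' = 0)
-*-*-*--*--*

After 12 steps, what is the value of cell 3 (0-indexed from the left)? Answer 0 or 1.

step 0: -*-*-*--*--*
step 1: *-*-*--*--*-
step 2: -*-*--*--*-*
step 3: *-*--*--*-*-
step 4: -*--*--*-*-*
step 5: *--*--*-*-*-
step 6: --*--*-*-*-*
step 7: -*--*-*-*-*-
step 8: *--*-*-*-*--
step 9: --*-*-*-*--*
step 10: -*-*-*-*--*-
step 11: *-*-*-*--*--
step 12: -*-*-*--*--*

1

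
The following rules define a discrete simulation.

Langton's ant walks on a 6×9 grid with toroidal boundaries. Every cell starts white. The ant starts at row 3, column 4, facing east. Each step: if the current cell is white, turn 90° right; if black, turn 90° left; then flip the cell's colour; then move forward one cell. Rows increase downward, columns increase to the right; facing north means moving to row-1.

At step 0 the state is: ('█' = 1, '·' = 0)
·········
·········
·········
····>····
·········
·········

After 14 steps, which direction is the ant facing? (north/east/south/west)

west

[0] ·········
·········
·········
····>····
·········
·········
[1] ·········
·········
·········
····█····
····v····
·········
[2] ·········
·········
·········
····█····
···<█····
·········
[3] ·········
·········
·········
···^█····
···██····
·········
[4] ·········
·········
·········
···█>····
···██····
·········
[5] ·········
·········
····^····
···█·····
···██····
·········
[6] ·········
·········
····█>···
···█·····
···██····
·········
[7] ·········
·········
····██···
···█·v···
···██····
·········
[8] ·········
·········
····██···
···█<█···
···██····
·········
[9] ·········
·········
····^█···
···███···
···██····
·········
[10] ·········
·········
···<·█···
···███···
···██····
·········
[11] ·········
···^·····
···█·█···
···███···
···██····
·········
[12] ·········
···█>····
···█·█···
···███···
···██····
·········
[13] ·········
···██····
···█v█···
···███···
···██····
·········
[14] ·········
···██····
···<██···
···███···
···██····
·········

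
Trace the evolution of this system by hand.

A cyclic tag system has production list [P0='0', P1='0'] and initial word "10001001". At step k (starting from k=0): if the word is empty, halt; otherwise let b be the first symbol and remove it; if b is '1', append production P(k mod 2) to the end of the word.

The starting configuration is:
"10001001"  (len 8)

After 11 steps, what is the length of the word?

[0] "10001001"  (len 8)
[1] "00010010"  (len 8)
[2] "0010010"  (len 7)
[3] "010010"  (len 6)
[4] "10010"  (len 5)
[5] "00100"  (len 5)
[6] "0100"  (len 4)
[7] "100"  (len 3)
[8] "000"  (len 3)
[9] "00"  (len 2)
[10] "0"  (len 1)
[11] (halted — word empty)

0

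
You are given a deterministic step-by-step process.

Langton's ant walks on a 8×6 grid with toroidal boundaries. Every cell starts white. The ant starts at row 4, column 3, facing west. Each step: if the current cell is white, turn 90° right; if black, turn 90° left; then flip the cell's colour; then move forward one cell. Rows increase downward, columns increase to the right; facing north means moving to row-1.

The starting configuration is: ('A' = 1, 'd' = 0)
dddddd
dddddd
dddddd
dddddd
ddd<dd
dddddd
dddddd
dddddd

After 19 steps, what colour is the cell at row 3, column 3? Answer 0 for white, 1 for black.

t=0: dddddd
dddddd
dddddd
dddddd
ddd<dd
dddddd
dddddd
dddddd
t=1: dddddd
dddddd
dddddd
ddd^dd
dddAdd
dddddd
dddddd
dddddd
t=2: dddddd
dddddd
dddddd
dddA>d
dddAdd
dddddd
dddddd
dddddd
t=3: dddddd
dddddd
dddddd
dddAAd
dddAvd
dddddd
dddddd
dddddd
t=4: dddddd
dddddd
dddddd
dddAAd
ddd<Ad
dddddd
dddddd
dddddd
t=5: dddddd
dddddd
dddddd
dddAAd
ddddAd
dddvdd
dddddd
dddddd
t=6: dddddd
dddddd
dddddd
dddAAd
ddddAd
dd<Add
dddddd
dddddd
t=7: dddddd
dddddd
dddddd
dddAAd
dd^dAd
ddAAdd
dddddd
dddddd
t=8: dddddd
dddddd
dddddd
dddAAd
ddA>Ad
ddAAdd
dddddd
dddddd
t=9: dddddd
dddddd
dddddd
dddAAd
ddAAAd
ddAvdd
dddddd
dddddd
t=10: dddddd
dddddd
dddddd
dddAAd
ddAAAd
ddAd>d
dddddd
dddddd
t=11: dddddd
dddddd
dddddd
dddAAd
ddAAAd
ddAdAd
ddddvd
dddddd
t=12: dddddd
dddddd
dddddd
dddAAd
ddAAAd
ddAdAd
ddd<Ad
dddddd
t=13: dddddd
dddddd
dddddd
dddAAd
ddAAAd
ddA^Ad
dddAAd
dddddd
t=14: dddddd
dddddd
dddddd
dddAAd
ddAAAd
ddAA>d
dddAAd
dddddd
t=15: dddddd
dddddd
dddddd
dddAAd
ddAA^d
ddAAdd
dddAAd
dddddd
t=16: dddddd
dddddd
dddddd
dddAAd
ddA<dd
ddAAdd
dddAAd
dddddd
t=17: dddddd
dddddd
dddddd
dddAAd
ddAddd
ddAvdd
dddAAd
dddddd
t=18: dddddd
dddddd
dddddd
dddAAd
ddAddd
ddAd>d
dddAAd
dddddd
t=19: dddddd
dddddd
dddddd
dddAAd
ddAddd
ddAdAd
dddAvd
dddddd

1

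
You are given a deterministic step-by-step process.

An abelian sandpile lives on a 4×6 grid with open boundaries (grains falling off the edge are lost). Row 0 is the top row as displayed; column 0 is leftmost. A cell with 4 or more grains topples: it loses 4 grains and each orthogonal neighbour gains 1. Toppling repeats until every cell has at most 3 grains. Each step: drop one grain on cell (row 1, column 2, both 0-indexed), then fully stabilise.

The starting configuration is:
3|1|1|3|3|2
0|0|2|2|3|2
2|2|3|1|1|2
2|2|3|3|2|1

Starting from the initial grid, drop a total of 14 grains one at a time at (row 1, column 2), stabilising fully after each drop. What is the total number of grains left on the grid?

54

gen 0: 3|1|1|3|3|2
0|0|2|2|3|2
2|2|3|1|1|2
2|2|3|3|2|1
gen 1: 3|1|1|3|3|2
0|0|3|2|3|2
2|2|3|1|1|2
2|2|3|3|2|1
gen 2: 3|1|2|3|3|2
0|1|1|3|3|2
2|3|1|3|1|2
2|3|1|0|3|1
gen 3: 3|1|2|3|3|2
0|1|2|3|3|2
2|3|1|3|1|2
2|3|1|0|3|1
gen 4: 3|1|2|3|3|2
0|1|3|3|3|2
2|3|1|3|1|2
2|3|1|0|3|1
gen 5: 3|2|0|2|1|3
0|2|2|3|1|3
2|3|3|0|3|2
2|3|1|1|3|1
gen 6: 3|2|0|2|1|3
0|2|3|3|1|3
2|3|3|0|3|2
2|3|1|1|3|1
gen 7: 3|3|1|3|1|3
1|0|3|0|2|3
3|2|1|2|3|2
3|0|3|1|3|1
gen 8: 3|3|2|3|1|3
1|1|0|1|2|3
3|2|2|2|3|2
3|0|3|1|3|1
gen 9: 3|3|2|3|1|3
1|1|1|1|2|3
3|2|2|2|3|2
3|0|3|1|3|1
gen 10: 3|3|2|3|1|3
1|1|2|1|2|3
3|2|2|2|3|2
3|0|3|1|3|1
gen 11: 3|3|2|3|1|3
1|1|3|1|2|3
3|2|2|2|3|2
3|0|3|1|3|1
gen 12: 3|3|3|3|1|3
1|2|0|2|2|3
3|2|3|2|3|2
3|0|3|1|3|1
gen 13: 3|3|3|3|1|3
1|2|1|2|2|3
3|2|3|2|3|2
3|0|3|1|3|1
gen 14: 3|3|3|3|1|3
1|2|2|2|2|3
3|2|3|2|3|2
3|0|3|1|3|1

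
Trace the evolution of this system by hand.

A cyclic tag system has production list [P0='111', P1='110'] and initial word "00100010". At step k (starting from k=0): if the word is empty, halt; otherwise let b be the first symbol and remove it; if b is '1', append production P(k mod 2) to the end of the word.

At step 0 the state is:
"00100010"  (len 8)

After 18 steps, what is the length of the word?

26

[0] "00100010"  (len 8)
[1] "0100010"  (len 7)
[2] "100010"  (len 6)
[3] "00010111"  (len 8)
[4] "0010111"  (len 7)
[5] "010111"  (len 6)
[6] "10111"  (len 5)
[7] "0111111"  (len 7)
[8] "111111"  (len 6)
[9] "11111111"  (len 8)
[10] "1111111110"  (len 10)
[11] "111111110111"  (len 12)
[12] "11111110111110"  (len 14)
[13] "1111110111110111"  (len 16)
[14] "111110111110111110"  (len 18)
[15] "11110111110111110111"  (len 20)
[16] "1110111110111110111110"  (len 22)
[17] "110111110111110111110111"  (len 24)
[18] "10111110111110111110111110"  (len 26)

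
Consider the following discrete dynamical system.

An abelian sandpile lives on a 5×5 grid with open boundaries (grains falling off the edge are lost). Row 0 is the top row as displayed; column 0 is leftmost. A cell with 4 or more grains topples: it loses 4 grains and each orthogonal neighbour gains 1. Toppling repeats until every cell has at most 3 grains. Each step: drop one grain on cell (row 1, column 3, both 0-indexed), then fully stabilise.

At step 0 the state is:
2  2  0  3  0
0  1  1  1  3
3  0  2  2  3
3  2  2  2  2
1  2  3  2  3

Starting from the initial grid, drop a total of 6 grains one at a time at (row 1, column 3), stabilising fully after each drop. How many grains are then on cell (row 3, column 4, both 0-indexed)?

gen 0: 2  2  0  3  0
0  1  1  1  3
3  0  2  2  3
3  2  2  2  2
1  2  3  2  3
gen 1: 2  2  0  3  0
0  1  1  2  3
3  0  2  2  3
3  2  2  2  2
1  2  3  2  3
gen 2: 2  2  0  3  0
0  1  1  3  3
3  0  2  2  3
3  2  2  2  2
1  2  3  2  3
gen 3: 2  2  1  0  2
0  1  2  3  1
3  0  3  0  1
3  2  2  3  3
1  2  3  2  3
gen 4: 2  2  1  1  2
0  1  3  0  2
3  0  3  1  1
3  2  2  3  3
1  2  3  2  3
gen 5: 2  2  1  1  2
0  1  3  1  2
3  0  3  1  1
3  2  2  3  3
1  2  3  2  3
gen 6: 2  2  1  1  2
0  1  3  2  2
3  0  3  1  1
3  2  2  3  3
1  2  3  2  3

3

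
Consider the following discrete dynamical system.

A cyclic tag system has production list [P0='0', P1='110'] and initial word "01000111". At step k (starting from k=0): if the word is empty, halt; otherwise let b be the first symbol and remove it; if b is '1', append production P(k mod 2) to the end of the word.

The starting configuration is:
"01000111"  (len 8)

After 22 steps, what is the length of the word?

[0] "01000111"  (len 8)
[1] "1000111"  (len 7)
[2] "000111110"  (len 9)
[3] "00111110"  (len 8)
[4] "0111110"  (len 7)
[5] "111110"  (len 6)
[6] "11110110"  (len 8)
[7] "11101100"  (len 8)
[8] "1101100110"  (len 10)
[9] "1011001100"  (len 10)
[10] "011001100110"  (len 12)
[11] "11001100110"  (len 11)
[12] "1001100110110"  (len 13)
[13] "0011001101100"  (len 13)
[14] "011001101100"  (len 12)
[15] "11001101100"  (len 11)
[16] "1001101100110"  (len 13)
[17] "0011011001100"  (len 13)
[18] "011011001100"  (len 12)
[19] "11011001100"  (len 11)
[20] "1011001100110"  (len 13)
[21] "0110011001100"  (len 13)
[22] "110011001100"  (len 12)

12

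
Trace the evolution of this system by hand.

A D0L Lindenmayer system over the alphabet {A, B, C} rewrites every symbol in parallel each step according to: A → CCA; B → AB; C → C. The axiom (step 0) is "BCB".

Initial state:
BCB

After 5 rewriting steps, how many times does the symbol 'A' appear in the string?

10

t=0: BCB
t=1: ABCAB
t=2: CCAABCCCAAB
t=3: CCCCACCAABCCCCCACCAAB
t=4: CCCCCCACCCCACCAABCCCCCCCACCCCACCAAB
t=5: CCCCCCCCACCCCCCACCCCACCAABCCCCCCCCCACCCCCCACCCCACCAAB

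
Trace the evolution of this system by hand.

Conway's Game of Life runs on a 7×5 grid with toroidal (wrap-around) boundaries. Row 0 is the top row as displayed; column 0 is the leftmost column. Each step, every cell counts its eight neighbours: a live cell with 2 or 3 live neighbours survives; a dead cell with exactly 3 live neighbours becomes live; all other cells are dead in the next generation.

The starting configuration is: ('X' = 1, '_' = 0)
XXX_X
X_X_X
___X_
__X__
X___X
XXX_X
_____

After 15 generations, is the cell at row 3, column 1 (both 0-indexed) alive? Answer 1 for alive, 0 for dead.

0

step 0: XXX_X
X_X_X
___X_
__X__
X___X
XXX_X
_____
step 1: __X_X
__X__
_XXXX
___XX
__X_X
_X_XX
_____
step 2: ___X_
X___X
XX__X
_X___
__X__
X_XXX
X_X_X
step 3: _X_X_
_X_X_
_X__X
_XX__
X_X_X
X_X__
X_X__
step 4: XX_XX
_X_XX
_X_X_
__X_X
X_X_X
X_X__
X_XXX
step 5: _____
_X___
_X___
__X_X
X_X_X
__X__
_____
step 6: _____
_____
XXX__
__X_X
X_X_X
_X_X_
_____
step 7: _____
_X___
XXXX_
__X_X
X_X_X
XXXXX
_____
step 8: _____
XX___
X__XX
_____
_____
__X__
XXXXX
step 9: ___X_
XX___
XX__X
____X
_____
X_X_X
XXXXX
step 10: ___X_
_XX__
_X__X
____X
X__XX
__X__
_____
step 11: __X__
XXXX_
_XXX_
_____
X__XX
___XX
_____
step 12: __XX_
X___X
X__XX
XX___
X__X_
X__X_
___X_
step 13: __XX_
XXX__
___X_
_XXX_
X_X__
__XX_
___X_
step 14: ___XX
_X__X
X__XX
_X_XX
____X
_XXXX
____X
step 15: ___XX
__X__
_X___
__X__
_X___
__X_X
_____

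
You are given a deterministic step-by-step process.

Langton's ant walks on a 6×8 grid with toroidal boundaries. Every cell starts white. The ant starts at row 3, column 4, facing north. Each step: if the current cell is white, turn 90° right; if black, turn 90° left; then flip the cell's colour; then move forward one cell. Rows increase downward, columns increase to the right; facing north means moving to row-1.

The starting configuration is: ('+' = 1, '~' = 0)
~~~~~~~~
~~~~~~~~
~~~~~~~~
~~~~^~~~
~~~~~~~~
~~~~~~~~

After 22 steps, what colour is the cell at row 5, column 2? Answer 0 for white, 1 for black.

1

k=0  ~~~~~~~~
~~~~~~~~
~~~~~~~~
~~~~^~~~
~~~~~~~~
~~~~~~~~
k=1  ~~~~~~~~
~~~~~~~~
~~~~~~~~
~~~~+>~~
~~~~~~~~
~~~~~~~~
k=2  ~~~~~~~~
~~~~~~~~
~~~~~~~~
~~~~++~~
~~~~~v~~
~~~~~~~~
k=3  ~~~~~~~~
~~~~~~~~
~~~~~~~~
~~~~++~~
~~~~<+~~
~~~~~~~~
k=4  ~~~~~~~~
~~~~~~~~
~~~~~~~~
~~~~^+~~
~~~~++~~
~~~~~~~~
k=5  ~~~~~~~~
~~~~~~~~
~~~~~~~~
~~~<~+~~
~~~~++~~
~~~~~~~~
k=6  ~~~~~~~~
~~~~~~~~
~~~^~~~~
~~~+~+~~
~~~~++~~
~~~~~~~~
k=7  ~~~~~~~~
~~~~~~~~
~~~+>~~~
~~~+~+~~
~~~~++~~
~~~~~~~~
k=8  ~~~~~~~~
~~~~~~~~
~~~++~~~
~~~+v+~~
~~~~++~~
~~~~~~~~
k=9  ~~~~~~~~
~~~~~~~~
~~~++~~~
~~~<++~~
~~~~++~~
~~~~~~~~
k=10  ~~~~~~~~
~~~~~~~~
~~~++~~~
~~~~++~~
~~~v++~~
~~~~~~~~
k=11  ~~~~~~~~
~~~~~~~~
~~~++~~~
~~~~++~~
~~<+++~~
~~~~~~~~
k=12  ~~~~~~~~
~~~~~~~~
~~~++~~~
~~^~++~~
~~++++~~
~~~~~~~~
k=13  ~~~~~~~~
~~~~~~~~
~~~++~~~
~~+>++~~
~~++++~~
~~~~~~~~
k=14  ~~~~~~~~
~~~~~~~~
~~~++~~~
~~++++~~
~~+v++~~
~~~~~~~~
k=15  ~~~~~~~~
~~~~~~~~
~~~++~~~
~~++++~~
~~+~>+~~
~~~~~~~~
k=16  ~~~~~~~~
~~~~~~~~
~~~++~~~
~~++^+~~
~~+~~+~~
~~~~~~~~
k=17  ~~~~~~~~
~~~~~~~~
~~~++~~~
~~+<~+~~
~~+~~+~~
~~~~~~~~
k=18  ~~~~~~~~
~~~~~~~~
~~~++~~~
~~+~~+~~
~~+v~+~~
~~~~~~~~
k=19  ~~~~~~~~
~~~~~~~~
~~~++~~~
~~+~~+~~
~~<+~+~~
~~~~~~~~
k=20  ~~~~~~~~
~~~~~~~~
~~~++~~~
~~+~~+~~
~~~+~+~~
~~v~~~~~
k=21  ~~~~~~~~
~~~~~~~~
~~~++~~~
~~+~~+~~
~~~+~+~~
~<+~~~~~
k=22  ~~~~~~~~
~~~~~~~~
~~~++~~~
~~+~~+~~
~^~+~+~~
~++~~~~~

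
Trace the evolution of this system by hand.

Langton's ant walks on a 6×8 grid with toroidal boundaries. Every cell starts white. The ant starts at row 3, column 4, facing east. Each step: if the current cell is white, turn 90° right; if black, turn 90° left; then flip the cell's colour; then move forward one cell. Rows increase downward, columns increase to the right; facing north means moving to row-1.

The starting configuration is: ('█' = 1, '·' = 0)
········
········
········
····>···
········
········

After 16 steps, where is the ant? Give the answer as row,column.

step 0: ········
········
········
····>···
········
········
step 1: ········
········
········
····█···
····v···
········
step 2: ········
········
········
····█···
···<█···
········
step 3: ········
········
········
···^█···
···██···
········
step 4: ········
········
········
···█>···
···██···
········
step 5: ········
········
····^···
···█····
···██···
········
step 6: ········
········
····█>··
···█····
···██···
········
step 7: ········
········
····██··
···█·v··
···██···
········
step 8: ········
········
····██··
···█<█··
···██···
········
step 9: ········
········
····^█··
···███··
···██···
········
step 10: ········
········
···<·█··
···███··
···██···
········
step 11: ········
···^····
···█·█··
···███··
···██···
········
step 12: ········
···█>···
···█·█··
···███··
···██···
········
step 13: ········
···██···
···█v█··
···███··
···██···
········
step 14: ········
···██···
···<██··
···███··
···██···
········
step 15: ········
···██···
····██··
···v██··
···██···
········
step 16: ········
···██···
····██··
····>█··
···██···
········

3,4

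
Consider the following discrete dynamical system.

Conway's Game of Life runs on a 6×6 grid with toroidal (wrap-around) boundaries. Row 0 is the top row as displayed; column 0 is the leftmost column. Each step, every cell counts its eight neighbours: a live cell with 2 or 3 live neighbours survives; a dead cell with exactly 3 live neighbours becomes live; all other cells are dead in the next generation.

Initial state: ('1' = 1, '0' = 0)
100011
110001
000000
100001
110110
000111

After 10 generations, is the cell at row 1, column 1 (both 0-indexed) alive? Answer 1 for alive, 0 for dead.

[0] 100011
110001
000000
100001
110110
000111
[1] 010100
010010
010000
110011
011100
011000
[2] 110100
110000
011010
000111
000111
100000
[3] 001001
000101
011010
100000
100100
111100
[4] 000001
110101
111111
101101
100101
100111
[5] 011100
000100
000000
000000
000000
000100
[6] 000110
000100
000000
000000
000000
000100
[7] 001110
000110
000000
000000
000000
000110
[8] 001001
001010
000000
000000
000000
001010
[9] 011011
000100
000000
000000
000000
000100
[10] 001010
001110
000000
000000
000000
001110

0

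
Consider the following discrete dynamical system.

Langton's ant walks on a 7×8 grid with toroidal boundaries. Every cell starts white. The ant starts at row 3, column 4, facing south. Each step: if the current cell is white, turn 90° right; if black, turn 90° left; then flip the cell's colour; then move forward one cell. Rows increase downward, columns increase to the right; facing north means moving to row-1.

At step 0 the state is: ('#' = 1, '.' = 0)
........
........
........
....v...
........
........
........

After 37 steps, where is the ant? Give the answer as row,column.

6,5

0) ........
........
........
....v...
........
........
........
1) ........
........
........
...<#...
........
........
........
2) ........
........
...^....
...##...
........
........
........
3) ........
........
...#>...
...##...
........
........
........
4) ........
........
...##...
...#v...
........
........
........
5) ........
........
...##...
...#.>..
........
........
........
6) ........
........
...##...
...#.#..
.....v..
........
........
7) ........
........
...##...
...#.#..
....<#..
........
........
8) ........
........
...##...
...#^#..
....##..
........
........
9) ........
........
...##...
...##>..
....##..
........
........
10) ........
........
...##^..
...##...
....##..
........
........
11) ........
........
...###>.
...##...
....##..
........
........
12) ........
........
...####.
...##.v.
....##..
........
........
13) ........
........
...####.
...##<#.
....##..
........
........
14) ........
........
...##^#.
...####.
....##..
........
........
15) ........
........
...#<.#.
...####.
....##..
........
........
16) ........
........
...#..#.
...#v##.
....##..
........
........
17) ........
........
...#..#.
...#.>#.
....##..
........
........
18) ........
........
...#.^#.
...#..#.
....##..
........
........
19) ........
........
...#.#>.
...#..#.
....##..
........
........
20) ........
......^.
...#.#..
...#..#.
....##..
........
........
21) ........
......#>
...#.#..
...#..#.
....##..
........
........
22) ........
......##
...#.#.v
...#..#.
....##..
........
........
23) ........
......##
...#.#<#
...#..#.
....##..
........
........
24) ........
......^#
...#.###
...#..#.
....##..
........
........
25) ........
.....<.#
...#.###
...#..#.
....##..
........
........
26) .....^..
.....#.#
...#.###
...#..#.
....##..
........
........
27) .....#>.
.....#.#
...#.###
...#..#.
....##..
........
........
28) .....##.
.....#v#
...#.###
...#..#.
....##..
........
........
29) .....##.
.....<##
...#.###
...#..#.
....##..
........
........
30) .....##.
......##
...#.v##
...#..#.
....##..
........
........
31) .....##.
......##
...#..>#
...#..#.
....##..
........
........
32) .....##.
......^#
...#...#
...#..#.
....##..
........
........
33) .....##.
.....<.#
...#...#
...#..#.
....##..
........
........
34) .....^#.
.....#.#
...#...#
...#..#.
....##..
........
........
35) ....<.#.
.....#.#
...#...#
...#..#.
....##..
........
........
36) ....#.#.
.....#.#
...#...#
...#..#.
....##..
........
....^...
37) ....#.#.
.....#.#
...#...#
...#..#.
....##..
........
....#>..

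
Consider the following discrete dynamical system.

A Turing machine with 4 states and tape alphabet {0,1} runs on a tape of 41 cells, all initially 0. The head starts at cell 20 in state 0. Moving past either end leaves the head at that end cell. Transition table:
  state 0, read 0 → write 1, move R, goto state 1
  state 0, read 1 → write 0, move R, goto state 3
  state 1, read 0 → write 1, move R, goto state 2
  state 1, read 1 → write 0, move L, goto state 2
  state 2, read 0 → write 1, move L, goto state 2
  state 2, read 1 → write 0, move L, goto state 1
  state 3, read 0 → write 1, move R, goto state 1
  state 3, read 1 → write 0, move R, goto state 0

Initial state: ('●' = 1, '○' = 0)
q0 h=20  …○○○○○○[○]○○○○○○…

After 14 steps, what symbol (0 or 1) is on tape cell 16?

1

step 0: q0 h=20  …○○○○○○[○]○○○○○○…
step 1: q1 h=21  …○○○○○●[○]○○○○○○…
step 2: q2 h=22  …○○○○●●[○]○○○○○○…
step 3: q2 h=21  …○○○○○●[●]●○○○○○…
step 4: q1 h=20  …○○○○○○[●]○●○○○○…
step 5: q2 h=19  …○○○○○○[○]○○●○○○…
step 6: q2 h=18  …○○○○○○[○]●○○●○○…
step 7: q2 h=17  …○○○○○○[○]●●○○●○…
step 8: q2 h=16  …○○○○○○[○]●●●○○●…
step 9: q2 h=15  …○○○○○○[○]●●●●○○…
step 10: q2 h=14  …○○○○○○[○]●●●●●○…
step 11: q2 h=13  …○○○○○○[○]●●●●●●…
step 12: q2 h=12  …○○○○○○[○]●●●●●●…
step 13: q2 h=11  …○○○○○○[○]●●●●●●…
step 14: q2 h=10  …○○○○○○[○]●●●●●●…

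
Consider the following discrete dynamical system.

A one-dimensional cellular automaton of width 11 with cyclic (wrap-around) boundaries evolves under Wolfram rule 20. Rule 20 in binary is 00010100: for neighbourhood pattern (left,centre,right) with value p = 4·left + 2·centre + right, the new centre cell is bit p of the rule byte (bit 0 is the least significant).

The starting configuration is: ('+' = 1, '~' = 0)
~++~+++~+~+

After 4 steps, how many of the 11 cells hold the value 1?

k=0  ~++~+++~+~+
k=1  ~~~~~~~~+~+
k=2  +~~~~~~~+~+
k=3  ~+~~~~~~+~~
k=4  ~++~~~~~++~

4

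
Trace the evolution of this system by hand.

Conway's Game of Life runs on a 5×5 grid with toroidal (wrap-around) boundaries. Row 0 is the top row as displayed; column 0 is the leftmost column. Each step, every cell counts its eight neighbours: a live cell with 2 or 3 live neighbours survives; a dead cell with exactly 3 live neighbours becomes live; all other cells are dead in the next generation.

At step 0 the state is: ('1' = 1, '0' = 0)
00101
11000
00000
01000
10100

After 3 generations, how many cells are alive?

t=0: 00101
11000
00000
01000
10100
t=1: 00111
11000
11000
01000
10110
t=2: 00000
00010
00100
00001
10000
t=3: 00000
00000
00010
00000
00000

1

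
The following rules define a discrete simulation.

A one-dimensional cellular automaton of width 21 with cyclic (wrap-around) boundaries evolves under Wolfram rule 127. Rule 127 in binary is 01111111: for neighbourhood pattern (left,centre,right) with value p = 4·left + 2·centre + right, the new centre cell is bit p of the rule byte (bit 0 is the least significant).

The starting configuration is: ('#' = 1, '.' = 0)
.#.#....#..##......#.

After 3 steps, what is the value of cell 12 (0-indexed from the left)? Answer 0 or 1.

0) .#.#....#..##......#.
1) #####################
2) .....................
3) #####################

1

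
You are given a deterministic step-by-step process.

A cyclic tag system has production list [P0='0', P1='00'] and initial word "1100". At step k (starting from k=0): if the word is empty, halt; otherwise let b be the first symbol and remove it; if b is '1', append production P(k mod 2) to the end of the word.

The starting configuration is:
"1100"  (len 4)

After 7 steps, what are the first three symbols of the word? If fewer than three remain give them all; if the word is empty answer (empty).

(empty)

0) "1100"  (len 4)
1) "1000"  (len 4)
2) "00000"  (len 5)
3) "0000"  (len 4)
4) "000"  (len 3)
5) "00"  (len 2)
6) "0"  (len 1)
7) (halted — word empty)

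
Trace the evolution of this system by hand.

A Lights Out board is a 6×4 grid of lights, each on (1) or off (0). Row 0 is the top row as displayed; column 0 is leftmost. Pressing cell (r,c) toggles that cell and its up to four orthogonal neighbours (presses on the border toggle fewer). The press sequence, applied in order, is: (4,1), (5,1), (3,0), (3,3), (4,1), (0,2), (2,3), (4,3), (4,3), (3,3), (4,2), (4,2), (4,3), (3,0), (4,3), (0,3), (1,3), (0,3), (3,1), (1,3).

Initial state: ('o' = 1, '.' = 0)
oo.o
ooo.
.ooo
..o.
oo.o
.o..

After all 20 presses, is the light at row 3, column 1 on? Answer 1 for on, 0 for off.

gen 0: oo.o
ooo.
.ooo
..o.
oo.o
.o..
gen 1: oo.o
ooo.
.ooo
.oo.
..oo
....
gen 2: oo.o
ooo.
.ooo
.oo.
.ooo
ooo.
gen 3: oo.o
ooo.
oooo
o.o.
oooo
ooo.
gen 4: oo.o
ooo.
ooo.
o..o
ooo.
ooo.
gen 5: oo.o
ooo.
ooo.
oo.o
....
o.o.
gen 6: o.o.
oo..
ooo.
oo.o
....
o.o.
gen 7: o.o.
oo.o
oo.o
oo..
....
o.o.
gen 8: o.o.
oo.o
oo.o
oo.o
..oo
o.oo
gen 9: o.o.
oo.o
oo.o
oo..
....
o.o.
gen 10: o.o.
oo.o
oo..
oooo
...o
o.o.
gen 11: o.o.
oo.o
oo..
oo.o
.oo.
o...
gen 12: o.o.
oo.o
oo..
oooo
...o
o.o.
gen 13: o.o.
oo.o
oo..
ooo.
..o.
o.oo
gen 14: o.o.
oo.o
.o..
..o.
o.o.
o.oo
gen 15: o.o.
oo.o
.o..
..oo
o..o
o.o.
gen 16: o..o
oo..
.o..
..oo
o..o
o.o.
gen 17: o...
oooo
.o.o
..oo
o..o
o.o.
gen 18: o.oo
ooo.
.o.o
..oo
o..o
o.o.
gen 19: o.oo
ooo.
...o
oo.o
oo.o
o.o.
gen 20: o.o.
oo.o
....
oo.o
oo.o
o.o.

1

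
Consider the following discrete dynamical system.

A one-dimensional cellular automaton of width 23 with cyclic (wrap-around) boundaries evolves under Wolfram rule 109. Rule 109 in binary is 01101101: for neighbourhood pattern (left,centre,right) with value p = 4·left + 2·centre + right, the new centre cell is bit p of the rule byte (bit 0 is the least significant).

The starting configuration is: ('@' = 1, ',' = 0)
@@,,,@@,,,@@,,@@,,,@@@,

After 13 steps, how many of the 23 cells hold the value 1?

12

[0] @@,,,@@,,,@@,,@@,,,@@@,
[1] @@,@,@@,@,@@,,@@,@,@,@@
[2] ,@@@@@@@@@@@,,@@@@@@@@,
[3] ,@,,,,,,,,,@,,@,,,,,,@,
[4] ,@,@@@@@@@,@,,@,@@@@,@,
[5] ,@@@,,,,,@@@,,@@@,,@@@,
[6] ,@,@,@@@,@,@,,@,@,,@,@,
[7] ,@@@@@,@@@@@,,@@@,,@@@,
[8] ,@,,,@@@,,,@,,@,@,,@,@,
[9] ,@,@,@,@,@,@,,@@@,,@@@,
[10] ,@@@@@@@@@@@,,@,@,,@,@,
[11] ,@,,,,,,,,,@,,@@@,,@@@,
[12] ,@,@@@@@@@,@,,@,@,,@,@,
[13] ,@@@,,,,,@@@,,@@@,,@@@,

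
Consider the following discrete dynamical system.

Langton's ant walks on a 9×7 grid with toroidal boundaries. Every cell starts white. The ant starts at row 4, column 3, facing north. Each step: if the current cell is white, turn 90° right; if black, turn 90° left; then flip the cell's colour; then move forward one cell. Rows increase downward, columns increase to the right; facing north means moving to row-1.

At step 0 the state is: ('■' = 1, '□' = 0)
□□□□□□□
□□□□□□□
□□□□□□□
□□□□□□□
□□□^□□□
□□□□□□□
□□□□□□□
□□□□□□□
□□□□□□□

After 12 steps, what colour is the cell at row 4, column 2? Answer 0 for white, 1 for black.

k=0  □□□□□□□
□□□□□□□
□□□□□□□
□□□□□□□
□□□^□□□
□□□□□□□
□□□□□□□
□□□□□□□
□□□□□□□
k=1  □□□□□□□
□□□□□□□
□□□□□□□
□□□□□□□
□□□■>□□
□□□□□□□
□□□□□□□
□□□□□□□
□□□□□□□
k=2  □□□□□□□
□□□□□□□
□□□□□□□
□□□□□□□
□□□■■□□
□□□□v□□
□□□□□□□
□□□□□□□
□□□□□□□
k=3  □□□□□□□
□□□□□□□
□□□□□□□
□□□□□□□
□□□■■□□
□□□<■□□
□□□□□□□
□□□□□□□
□□□□□□□
k=4  □□□□□□□
□□□□□□□
□□□□□□□
□□□□□□□
□□□^■□□
□□□■■□□
□□□□□□□
□□□□□□□
□□□□□□□
k=5  □□□□□□□
□□□□□□□
□□□□□□□
□□□□□□□
□□<□■□□
□□□■■□□
□□□□□□□
□□□□□□□
□□□□□□□
k=6  □□□□□□□
□□□□□□□
□□□□□□□
□□^□□□□
□□■□■□□
□□□■■□□
□□□□□□□
□□□□□□□
□□□□□□□
k=7  □□□□□□□
□□□□□□□
□□□□□□□
□□■>□□□
□□■□■□□
□□□■■□□
□□□□□□□
□□□□□□□
□□□□□□□
k=8  □□□□□□□
□□□□□□□
□□□□□□□
□□■■□□□
□□■v■□□
□□□■■□□
□□□□□□□
□□□□□□□
□□□□□□□
k=9  □□□□□□□
□□□□□□□
□□□□□□□
□□■■□□□
□□<■■□□
□□□■■□□
□□□□□□□
□□□□□□□
□□□□□□□
k=10  □□□□□□□
□□□□□□□
□□□□□□□
□□■■□□□
□□□■■□□
□□v■■□□
□□□□□□□
□□□□□□□
□□□□□□□
k=11  □□□□□□□
□□□□□□□
□□□□□□□
□□■■□□□
□□□■■□□
□<■■■□□
□□□□□□□
□□□□□□□
□□□□□□□
k=12  □□□□□□□
□□□□□□□
□□□□□□□
□□■■□□□
□^□■■□□
□■■■■□□
□□□□□□□
□□□□□□□
□□□□□□□

0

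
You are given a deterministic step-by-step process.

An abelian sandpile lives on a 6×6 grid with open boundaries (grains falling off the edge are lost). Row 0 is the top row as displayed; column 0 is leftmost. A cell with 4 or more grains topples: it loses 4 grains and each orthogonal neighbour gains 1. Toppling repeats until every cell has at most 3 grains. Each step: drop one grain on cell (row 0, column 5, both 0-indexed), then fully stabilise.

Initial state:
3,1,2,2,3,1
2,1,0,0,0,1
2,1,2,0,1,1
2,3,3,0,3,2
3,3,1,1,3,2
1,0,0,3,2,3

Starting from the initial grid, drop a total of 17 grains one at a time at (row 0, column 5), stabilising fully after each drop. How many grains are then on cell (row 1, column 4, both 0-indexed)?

gen 0: 3,1,2,2,3,1
2,1,0,0,0,1
2,1,2,0,1,1
2,3,3,0,3,2
3,3,1,1,3,2
1,0,0,3,2,3
gen 1: 3,1,2,2,3,2
2,1,0,0,0,1
2,1,2,0,1,1
2,3,3,0,3,2
3,3,1,1,3,2
1,0,0,3,2,3
gen 2: 3,1,2,2,3,3
2,1,0,0,0,1
2,1,2,0,1,1
2,3,3,0,3,2
3,3,1,1,3,2
1,0,0,3,2,3
gen 3: 3,1,2,3,0,1
2,1,0,0,1,2
2,1,2,0,1,1
2,3,3,0,3,2
3,3,1,1,3,2
1,0,0,3,2,3
gen 4: 3,1,2,3,0,2
2,1,0,0,1,2
2,1,2,0,1,1
2,3,3,0,3,2
3,3,1,1,3,2
1,0,0,3,2,3
gen 5: 3,1,2,3,0,3
2,1,0,0,1,2
2,1,2,0,1,1
2,3,3,0,3,2
3,3,1,1,3,2
1,0,0,3,2,3
gen 6: 3,1,2,3,1,0
2,1,0,0,1,3
2,1,2,0,1,1
2,3,3,0,3,2
3,3,1,1,3,2
1,0,0,3,2,3
gen 7: 3,1,2,3,1,1
2,1,0,0,1,3
2,1,2,0,1,1
2,3,3,0,3,2
3,3,1,1,3,2
1,0,0,3,2,3
gen 8: 3,1,2,3,1,2
2,1,0,0,1,3
2,1,2,0,1,1
2,3,3,0,3,2
3,3,1,1,3,2
1,0,0,3,2,3
gen 9: 3,1,2,3,1,3
2,1,0,0,1,3
2,1,2,0,1,1
2,3,3,0,3,2
3,3,1,1,3,2
1,0,0,3,2,3
gen 10: 3,1,2,3,2,1
2,1,0,0,2,0
2,1,2,0,1,2
2,3,3,0,3,2
3,3,1,1,3,2
1,0,0,3,2,3
gen 11: 3,1,2,3,2,2
2,1,0,0,2,0
2,1,2,0,1,2
2,3,3,0,3,2
3,3,1,1,3,2
1,0,0,3,2,3
gen 12: 3,1,2,3,2,3
2,1,0,0,2,0
2,1,2,0,1,2
2,3,3,0,3,2
3,3,1,1,3,2
1,0,0,3,2,3
gen 13: 3,1,2,3,3,0
2,1,0,0,2,1
2,1,2,0,1,2
2,3,3,0,3,2
3,3,1,1,3,2
1,0,0,3,2,3
gen 14: 3,1,2,3,3,1
2,1,0,0,2,1
2,1,2,0,1,2
2,3,3,0,3,2
3,3,1,1,3,2
1,0,0,3,2,3
gen 15: 3,1,2,3,3,2
2,1,0,0,2,1
2,1,2,0,1,2
2,3,3,0,3,2
3,3,1,1,3,2
1,0,0,3,2,3
gen 16: 3,1,2,3,3,3
2,1,0,0,2,1
2,1,2,0,1,2
2,3,3,0,3,2
3,3,1,1,3,2
1,0,0,3,2,3
gen 17: 3,1,3,0,1,1
2,1,0,1,3,2
2,1,2,0,1,2
2,3,3,0,3,2
3,3,1,1,3,2
1,0,0,3,2,3

3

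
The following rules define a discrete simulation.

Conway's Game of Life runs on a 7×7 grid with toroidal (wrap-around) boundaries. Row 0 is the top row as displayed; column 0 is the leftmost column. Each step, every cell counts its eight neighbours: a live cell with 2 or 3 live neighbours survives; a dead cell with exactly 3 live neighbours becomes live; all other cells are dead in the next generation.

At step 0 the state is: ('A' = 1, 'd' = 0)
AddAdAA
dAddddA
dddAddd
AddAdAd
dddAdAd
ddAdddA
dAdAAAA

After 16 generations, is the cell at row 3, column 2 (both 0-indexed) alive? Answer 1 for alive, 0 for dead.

[0] AddAdAA
dAddddA
dddAddd
AddAdAd
dddAdAd
ddAdddA
dAdAAAA
[1] dAdAddd
ddAdAAA
AdAdAdA
ddAAddA
ddAAdAd
AdAdddA
dAdAddd
[2] AAdAdAd
ddAdAdA
AdAdAdd
AdddddA
AdddAAd
AdddAdA
dAdAddd
[3] AAdAdAA
ddAdAdA
Adddddd
AddAAdd
dAddAdd
AAdAAdA
dAdAdAd
[4] dAdAddd
ddAAAdd
AAddAAA
AAdAAdd
dAddddA
dAdAddA
dddAddd
[5] ddddddd
ddddddA
ddddddA
dddAAdd
dAdAAAA
ddddddd
AddAAdd
[6] ddddddd
ddddddd
dddddAd
AdAAddA
ddAAdAd
AdAdddA
ddddddd
[7] ddddddd
ddddddd
ddddddA
dAAAdAA
ddddAAd
dAAAddA
ddddddd
[8] ddddddd
ddddddd
AdAddAA
AdAAddA
ddddddd
ddAAAAd
ddAdddd
[9] ddddddd
ddddddA
AdAAdAd
AdAAdAd
dAdddAA
ddAAAdd
ddAdAdd
[10] ddddddd
ddddddA
AdAAdAd
AddAdAd
AAdddAA
dAAdAdd
ddAdAdd
[11] ddddddd
ddddddA
AAAAdAd
dddAdAd
dddAdAd
ddAdAdA
dAAdddd
[12] ddddddd
AAAdddA
AAAAdAd
dAdAdAd
ddAAdAA
dAAdAAd
dAAAddd
[13] dddAddd
dddAddA
dddAdAd
dddddAd
AdddddA
AddddAA
dAdAAdd
[14] dddAddd
ddAAddd
dddddAA
ddddAAd
Adddddd
dAddAAd
AdAAAAA
[15] dAdddAA
ddAAAdd
dddAdAA
ddddAAd
ddddddA
dAAdddd
AAAdddA
[16] ddddAAA
AdAAddd
ddAdddA
ddddAdd
dddddAd
ddAdddA
dddddAA

0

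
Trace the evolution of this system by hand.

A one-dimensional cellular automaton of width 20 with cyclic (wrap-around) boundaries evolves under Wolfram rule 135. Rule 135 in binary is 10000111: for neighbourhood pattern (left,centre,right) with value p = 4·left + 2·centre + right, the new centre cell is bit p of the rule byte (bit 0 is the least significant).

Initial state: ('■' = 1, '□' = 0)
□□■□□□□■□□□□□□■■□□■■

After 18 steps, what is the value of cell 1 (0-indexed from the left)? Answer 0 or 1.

gen 0: □□■□□□□■□□□□□□■■□□■■
gen 1: □■■□■■■■□■■■■■□□□■□□
gen 2: ■□□□□■■□□□■■■□□■■■□■
gen 3: □□■■■□□□■■□■□□■□■□□□
gen 4: ■■□■□□■■□□□■□■■□■□■■
gen 5: ■□□■□■□□□■■■□□□□■□□■
gen 6: □□■■□■□■■□■□□■■■■□■□
gen 7: ■■□□□■□□□□■□■□■■□□■□
gen 8: □□□■■■□■■■■□■□□□□■■□
gen 9: ■■■□■□□□■■□□■□■■■□□□
gen 10: □■□□■□■■□□□■■□□■□□■■
gen 11: □■□■■□□□□■■□□□■■□■□□
gen 12: ■■□□□□■■■□□□■■□□□■□■
gen 13: ■□□■■■□■□□■■□□□■■■□□
gen 14: ■□■□■□□■□■□□□■■□■□□■
gen 15: □□■□■□■■□■□■■□□□■□■□
gen 16: ■■■□■□□□□■□□□□■■■□■□
gen 17: □■□□■□■■■■□■■■□■□□■□
gen 18: ■■□■■□□■■□□□■□□■□■■□

1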